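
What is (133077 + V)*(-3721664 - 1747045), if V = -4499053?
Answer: 23876252244984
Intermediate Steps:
(133077 + V)*(-3721664 - 1747045) = (133077 - 4499053)*(-3721664 - 1747045) = -4365976*(-5468709) = 23876252244984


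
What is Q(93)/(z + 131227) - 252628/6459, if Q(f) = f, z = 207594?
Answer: -85595070901/2188444839 ≈ -39.112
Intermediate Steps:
Q(93)/(z + 131227) - 252628/6459 = 93/(207594 + 131227) - 252628/6459 = 93/338821 - 252628*1/6459 = 93*(1/338821) - 252628/6459 = 93/338821 - 252628/6459 = -85595070901/2188444839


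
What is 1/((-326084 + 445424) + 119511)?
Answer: 1/238851 ≈ 4.1867e-6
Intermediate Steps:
1/((-326084 + 445424) + 119511) = 1/(119340 + 119511) = 1/238851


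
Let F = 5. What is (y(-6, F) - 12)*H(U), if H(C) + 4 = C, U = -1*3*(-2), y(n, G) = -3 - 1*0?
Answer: -30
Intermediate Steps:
y(n, G) = -3 (y(n, G) = -3 + 0 = -3)
U = 6 (U = -3*(-2) = 6)
H(C) = -4 + C
(y(-6, F) - 12)*H(U) = (-3 - 12)*(-4 + 6) = -15*2 = -30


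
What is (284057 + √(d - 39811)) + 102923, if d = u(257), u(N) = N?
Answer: 386980 + I*√39554 ≈ 3.8698e+5 + 198.88*I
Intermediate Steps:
d = 257
(284057 + √(d - 39811)) + 102923 = (284057 + √(257 - 39811)) + 102923 = (284057 + √(-39554)) + 102923 = (284057 + I*√39554) + 102923 = 386980 + I*√39554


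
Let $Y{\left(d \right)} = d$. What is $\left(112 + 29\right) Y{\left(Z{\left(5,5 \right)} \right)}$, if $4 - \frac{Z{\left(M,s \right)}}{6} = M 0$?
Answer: $3384$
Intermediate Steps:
$Z{\left(M,s \right)} = 24$ ($Z{\left(M,s \right)} = 24 - 6 M 0 = 24 - 0 = 24 + 0 = 24$)
$\left(112 + 29\right) Y{\left(Z{\left(5,5 \right)} \right)} = \left(112 + 29\right) 24 = 141 \cdot 24 = 3384$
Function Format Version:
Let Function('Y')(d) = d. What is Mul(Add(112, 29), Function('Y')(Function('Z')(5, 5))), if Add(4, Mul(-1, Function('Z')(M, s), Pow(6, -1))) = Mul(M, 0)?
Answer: 3384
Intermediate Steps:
Function('Z')(M, s) = 24 (Function('Z')(M, s) = Add(24, Mul(-6, Mul(M, 0))) = Add(24, Mul(-6, 0)) = Add(24, 0) = 24)
Mul(Add(112, 29), Function('Y')(Function('Z')(5, 5))) = Mul(Add(112, 29), 24) = Mul(141, 24) = 3384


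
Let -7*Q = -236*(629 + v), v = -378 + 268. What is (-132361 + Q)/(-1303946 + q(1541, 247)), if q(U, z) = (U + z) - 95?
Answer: 804043/9115771 ≈ 0.088204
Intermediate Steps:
v = -110
q(U, z) = -95 + U + z
Q = 122484/7 (Q = -(-236)*(629 - 110)/7 = -(-236)*519/7 = -1/7*(-122484) = 122484/7 ≈ 17498.)
(-132361 + Q)/(-1303946 + q(1541, 247)) = (-132361 + 122484/7)/(-1303946 + (-95 + 1541 + 247)) = -804043/(7*(-1303946 + 1693)) = -804043/7/(-1302253) = -804043/7*(-1/1302253) = 804043/9115771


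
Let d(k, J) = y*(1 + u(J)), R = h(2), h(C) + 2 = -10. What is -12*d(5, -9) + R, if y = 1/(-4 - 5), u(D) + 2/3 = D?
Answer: -212/9 ≈ -23.556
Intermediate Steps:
h(C) = -12 (h(C) = -2 - 10 = -12)
u(D) = -⅔ + D
y = -⅑ (y = 1/(-9) = -⅑ ≈ -0.11111)
R = -12
d(k, J) = -1/27 - J/9 (d(k, J) = -(1 + (-⅔ + J))/9 = -(⅓ + J)/9 = -1/27 - J/9)
-12*d(5, -9) + R = -12*(-1/27 - ⅑*(-9)) - 12 = -12*(-1/27 + 1) - 12 = -12*26/27 - 12 = -104/9 - 12 = -212/9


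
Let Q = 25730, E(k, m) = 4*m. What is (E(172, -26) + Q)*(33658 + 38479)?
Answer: 1848582762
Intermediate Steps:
(E(172, -26) + Q)*(33658 + 38479) = (4*(-26) + 25730)*(33658 + 38479) = (-104 + 25730)*72137 = 25626*72137 = 1848582762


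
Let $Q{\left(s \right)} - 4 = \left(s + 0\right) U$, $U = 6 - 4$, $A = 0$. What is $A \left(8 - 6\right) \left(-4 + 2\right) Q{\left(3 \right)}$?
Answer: $0$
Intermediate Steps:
$U = 2$
$Q{\left(s \right)} = 4 + 2 s$ ($Q{\left(s \right)} = 4 + \left(s + 0\right) 2 = 4 + s 2 = 4 + 2 s$)
$A \left(8 - 6\right) \left(-4 + 2\right) Q{\left(3 \right)} = 0 \left(8 - 6\right) \left(-4 + 2\right) \left(4 + 2 \cdot 3\right) = 0 \cdot 2 \left(-2\right) \left(4 + 6\right) = 0 \left(-4\right) 10 = 0 \cdot 10 = 0$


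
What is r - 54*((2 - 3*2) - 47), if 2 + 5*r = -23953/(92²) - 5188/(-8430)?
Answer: 491104857401/178378800 ≈ 2753.2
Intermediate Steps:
r = -150357799/178378800 (r = -⅖ + (-23953/(92²) - 5188/(-8430))/5 = -⅖ + (-23953/8464 - 5188*(-1/8430))/5 = -⅖ + (-23953*1/8464 + 2594/4215)/5 = -⅖ + (-23953/8464 + 2594/4215)/5 = -⅖ + (⅕)*(-79006279/35675760) = -⅖ - 79006279/178378800 = -150357799/178378800 ≈ -0.84291)
r - 54*((2 - 3*2) - 47) = -150357799/178378800 - 54*((2 - 3*2) - 47) = -150357799/178378800 - 54*((2 - 6) - 47) = -150357799/178378800 - 54*(-4 - 47) = -150357799/178378800 - 54*(-51) = -150357799/178378800 + 2754 = 491104857401/178378800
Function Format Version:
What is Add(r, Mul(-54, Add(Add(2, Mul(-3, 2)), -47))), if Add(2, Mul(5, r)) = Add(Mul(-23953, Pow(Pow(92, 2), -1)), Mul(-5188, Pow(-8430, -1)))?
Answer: Rational(491104857401, 178378800) ≈ 2753.2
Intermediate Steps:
r = Rational(-150357799, 178378800) (r = Add(Rational(-2, 5), Mul(Rational(1, 5), Add(Mul(-23953, Pow(Pow(92, 2), -1)), Mul(-5188, Pow(-8430, -1))))) = Add(Rational(-2, 5), Mul(Rational(1, 5), Add(Mul(-23953, Pow(8464, -1)), Mul(-5188, Rational(-1, 8430))))) = Add(Rational(-2, 5), Mul(Rational(1, 5), Add(Mul(-23953, Rational(1, 8464)), Rational(2594, 4215)))) = Add(Rational(-2, 5), Mul(Rational(1, 5), Add(Rational(-23953, 8464), Rational(2594, 4215)))) = Add(Rational(-2, 5), Mul(Rational(1, 5), Rational(-79006279, 35675760))) = Add(Rational(-2, 5), Rational(-79006279, 178378800)) = Rational(-150357799, 178378800) ≈ -0.84291)
Add(r, Mul(-54, Add(Add(2, Mul(-3, 2)), -47))) = Add(Rational(-150357799, 178378800), Mul(-54, Add(Add(2, Mul(-3, 2)), -47))) = Add(Rational(-150357799, 178378800), Mul(-54, Add(Add(2, -6), -47))) = Add(Rational(-150357799, 178378800), Mul(-54, Add(-4, -47))) = Add(Rational(-150357799, 178378800), Mul(-54, -51)) = Add(Rational(-150357799, 178378800), 2754) = Rational(491104857401, 178378800)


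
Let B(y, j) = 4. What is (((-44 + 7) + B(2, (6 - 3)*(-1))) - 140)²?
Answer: 29929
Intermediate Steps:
(((-44 + 7) + B(2, (6 - 3)*(-1))) - 140)² = (((-44 + 7) + 4) - 140)² = ((-37 + 4) - 140)² = (-33 - 140)² = (-173)² = 29929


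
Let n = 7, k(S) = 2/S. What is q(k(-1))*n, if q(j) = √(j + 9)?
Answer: 7*√7 ≈ 18.520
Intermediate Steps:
q(j) = √(9 + j)
q(k(-1))*n = √(9 + 2/(-1))*7 = √(9 + 2*(-1))*7 = √(9 - 2)*7 = √7*7 = 7*√7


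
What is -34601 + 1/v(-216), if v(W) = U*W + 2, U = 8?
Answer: -59721327/1726 ≈ -34601.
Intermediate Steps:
v(W) = 2 + 8*W (v(W) = 8*W + 2 = 2 + 8*W)
-34601 + 1/v(-216) = -34601 + 1/(2 + 8*(-216)) = -34601 + 1/(2 - 1728) = -34601 + 1/(-1726) = -34601 - 1/1726 = -59721327/1726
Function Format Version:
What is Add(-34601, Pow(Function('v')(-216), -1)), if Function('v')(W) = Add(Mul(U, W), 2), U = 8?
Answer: Rational(-59721327, 1726) ≈ -34601.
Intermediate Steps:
Function('v')(W) = Add(2, Mul(8, W)) (Function('v')(W) = Add(Mul(8, W), 2) = Add(2, Mul(8, W)))
Add(-34601, Pow(Function('v')(-216), -1)) = Add(-34601, Pow(Add(2, Mul(8, -216)), -1)) = Add(-34601, Pow(Add(2, -1728), -1)) = Add(-34601, Pow(-1726, -1)) = Add(-34601, Rational(-1, 1726)) = Rational(-59721327, 1726)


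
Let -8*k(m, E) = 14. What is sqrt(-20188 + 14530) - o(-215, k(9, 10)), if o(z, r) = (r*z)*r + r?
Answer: 10563/16 + I*sqrt(5658) ≈ 660.19 + 75.22*I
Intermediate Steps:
k(m, E) = -7/4 (k(m, E) = -1/8*14 = -7/4)
o(z, r) = r + z*r**2 (o(z, r) = z*r**2 + r = r + z*r**2)
sqrt(-20188 + 14530) - o(-215, k(9, 10)) = sqrt(-20188 + 14530) - (-7)*(1 - 7/4*(-215))/4 = sqrt(-5658) - (-7)*(1 + 1505/4)/4 = I*sqrt(5658) - (-7)*1509/(4*4) = I*sqrt(5658) - 1*(-10563/16) = I*sqrt(5658) + 10563/16 = 10563/16 + I*sqrt(5658)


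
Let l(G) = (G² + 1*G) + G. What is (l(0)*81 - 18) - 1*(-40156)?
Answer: 40138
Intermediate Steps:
l(G) = G² + 2*G (l(G) = (G² + G) + G = (G + G²) + G = G² + 2*G)
(l(0)*81 - 18) - 1*(-40156) = ((0*(2 + 0))*81 - 18) - 1*(-40156) = ((0*2)*81 - 18) + 40156 = (0*81 - 18) + 40156 = (0 - 18) + 40156 = -18 + 40156 = 40138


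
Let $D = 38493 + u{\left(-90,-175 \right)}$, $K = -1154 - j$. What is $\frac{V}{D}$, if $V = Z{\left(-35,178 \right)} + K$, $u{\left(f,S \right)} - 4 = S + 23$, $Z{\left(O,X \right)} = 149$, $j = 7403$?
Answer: $- \frac{8408}{38345} \approx -0.21927$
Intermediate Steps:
$u{\left(f,S \right)} = 27 + S$ ($u{\left(f,S \right)} = 4 + \left(S + 23\right) = 4 + \left(23 + S\right) = 27 + S$)
$K = -8557$ ($K = -1154 - 7403 = -8557$)
$V = -8408$ ($V = 149 - 8557 = -8408$)
$D = 38345$ ($D = 38493 + \left(27 - 175\right) = 38493 - 148 = 38345$)
$\frac{V}{D} = - \frac{8408}{38345}$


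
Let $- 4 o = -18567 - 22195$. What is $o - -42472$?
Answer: $\frac{105325}{2} \approx 52663.0$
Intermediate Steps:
$o = \frac{20381}{2}$ ($o = - \frac{-18567 - 22195}{4} = \left(- \frac{1}{4}\right) \left(-40762\right) = \frac{20381}{2} \approx 10191.0$)
$o - -42472 = \frac{20381}{2} - -42472 = \frac{20381}{2} + 42472 = \frac{105325}{2}$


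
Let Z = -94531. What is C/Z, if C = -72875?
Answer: 72875/94531 ≈ 0.77091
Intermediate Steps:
C/Z = -72875/(-94531) = -72875*(-1/94531) = 72875/94531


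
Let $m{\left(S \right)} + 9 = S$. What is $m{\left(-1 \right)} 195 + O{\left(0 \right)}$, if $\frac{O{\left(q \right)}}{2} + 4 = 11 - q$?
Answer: $-1936$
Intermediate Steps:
$O{\left(q \right)} = 14 - 2 q$ ($O{\left(q \right)} = -8 + 2 \left(11 - q\right) = -8 - \left(-22 + 2 q\right) = 14 - 2 q$)
$m{\left(S \right)} = -9 + S$
$m{\left(-1 \right)} 195 + O{\left(0 \right)} = \left(-9 - 1\right) 195 + \left(14 - 0\right) = \left(-10\right) 195 + \left(14 + 0\right) = -1950 + 14 = -1936$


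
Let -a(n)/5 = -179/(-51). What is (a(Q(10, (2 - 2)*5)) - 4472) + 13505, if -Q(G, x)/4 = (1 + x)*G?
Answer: 459788/51 ≈ 9015.5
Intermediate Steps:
Q(G, x) = -4*G*(1 + x) (Q(G, x) = -4*(1 + x)*G = -4*G*(1 + x))
a(n) = -895/51 (a(n) = -(-895)/(-51) = -(-895)*(-1)/51 = -5*179/51 = -895/51)
(a(Q(10, (2 - 2)*5)) - 4472) + 13505 = (-895/51 - 4472) + 13505 = -228967/51 + 13505 = 459788/51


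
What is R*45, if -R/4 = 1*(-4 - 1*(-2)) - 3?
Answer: 900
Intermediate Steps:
R = 20 (R = -4*(1*(-4 - 1*(-2)) - 3) = -4*(1*(-4 + 2) - 3) = -4*(1*(-2) - 3) = -4*(-2 - 3) = -4*(-5) = 20)
R*45 = 20*45 = 900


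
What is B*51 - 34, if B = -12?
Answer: -646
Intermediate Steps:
B*51 - 34 = -12*51 - 34 = -612 - 34 = -646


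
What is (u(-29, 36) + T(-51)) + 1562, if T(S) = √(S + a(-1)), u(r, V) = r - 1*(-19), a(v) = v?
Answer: 1552 + 2*I*√13 ≈ 1552.0 + 7.2111*I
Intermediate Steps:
u(r, V) = 19 + r (u(r, V) = r + 19 = 19 + r)
T(S) = √(-1 + S) (T(S) = √(S - 1) = √(-1 + S))
(u(-29, 36) + T(-51)) + 1562 = ((19 - 29) + √(-1 - 51)) + 1562 = (-10 + √(-52)) + 1562 = (-10 + 2*I*√13) + 1562 = 1552 + 2*I*√13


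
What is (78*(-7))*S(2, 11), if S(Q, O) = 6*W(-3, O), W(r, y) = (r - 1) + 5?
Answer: -3276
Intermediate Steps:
W(r, y) = 4 + r (W(r, y) = (-1 + r) + 5 = 4 + r)
S(Q, O) = 6 (S(Q, O) = 6*(4 - 3) = 6*1 = 6)
(78*(-7))*S(2, 11) = (78*(-7))*6 = -546*6 = -3276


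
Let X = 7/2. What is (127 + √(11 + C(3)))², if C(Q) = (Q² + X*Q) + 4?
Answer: (254 + √138)²/4 ≈ 17655.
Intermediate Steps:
X = 7/2 (X = 7*(½) = 7/2 ≈ 3.5000)
C(Q) = 4 + Q² + 7*Q/2 (C(Q) = (Q² + 7*Q/2) + 4 = 4 + Q² + 7*Q/2)
(127 + √(11 + C(3)))² = (127 + √(11 + (4 + 3² + (7/2)*3)))² = (127 + √(11 + (4 + 9 + 21/2)))² = (127 + √(11 + 47/2))² = (127 + √(69/2))² = (127 + √138/2)²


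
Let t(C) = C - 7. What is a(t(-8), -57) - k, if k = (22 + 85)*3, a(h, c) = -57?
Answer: -378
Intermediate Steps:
t(C) = -7 + C
k = 321 (k = 107*3 = 321)
a(t(-8), -57) - k = -57 - 1*321 = -57 - 321 = -378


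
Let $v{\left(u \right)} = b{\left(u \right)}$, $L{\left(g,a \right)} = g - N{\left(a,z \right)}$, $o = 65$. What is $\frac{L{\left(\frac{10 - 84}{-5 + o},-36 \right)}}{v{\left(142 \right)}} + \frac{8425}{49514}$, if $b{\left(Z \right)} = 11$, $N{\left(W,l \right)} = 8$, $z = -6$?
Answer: $- \frac{2733782}{4084905} \approx -0.66924$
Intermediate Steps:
$L{\left(g,a \right)} = -8 + g$ ($L{\left(g,a \right)} = g - 8 = -8 + g$)
$v{\left(u \right)} = 11$
$\frac{L{\left(\frac{10 - 84}{-5 + o},-36 \right)}}{v{\left(142 \right)}} + \frac{8425}{49514} = \frac{-8 + \frac{10 - 84}{-5 + 65}}{11} + \frac{8425}{49514} = \left(-8 - \frac{74}{60}\right) \frac{1}{11} + 8425 \cdot \frac{1}{49514} = \left(-8 - \frac{37}{30}\right) \frac{1}{11} + \frac{8425}{49514} = \left(- \frac{277}{30}\right) \frac{1}{11} + \frac{8425}{49514} = - \frac{277}{330} + \frac{8425}{49514} = - \frac{2733782}{4084905}$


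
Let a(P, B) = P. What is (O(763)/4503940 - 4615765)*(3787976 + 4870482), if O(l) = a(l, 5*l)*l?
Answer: -12857270851506944457/321710 ≈ -3.9965e+13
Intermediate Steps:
O(l) = l² (O(l) = l*l = l²)
(O(763)/4503940 - 4615765)*(3787976 + 4870482) = (763²/4503940 - 4615765)*(3787976 + 4870482) = (582169*(1/4503940) - 4615765)*8658458 = (83167/643420 - 4615765)*8658458 = -2969875433133/643420*8658458 = -12857270851506944457/321710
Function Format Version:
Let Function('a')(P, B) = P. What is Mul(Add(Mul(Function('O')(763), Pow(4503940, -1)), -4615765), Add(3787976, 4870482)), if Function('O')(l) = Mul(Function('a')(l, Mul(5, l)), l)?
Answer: Rational(-12857270851506944457, 321710) ≈ -3.9965e+13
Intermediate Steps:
Function('O')(l) = Pow(l, 2) (Function('O')(l) = Mul(l, l) = Pow(l, 2))
Mul(Add(Mul(Function('O')(763), Pow(4503940, -1)), -4615765), Add(3787976, 4870482)) = Mul(Add(Mul(Pow(763, 2), Pow(4503940, -1)), -4615765), Add(3787976, 4870482)) = Mul(Add(Mul(582169, Rational(1, 4503940)), -4615765), 8658458) = Mul(Add(Rational(83167, 643420), -4615765), 8658458) = Mul(Rational(-2969875433133, 643420), 8658458) = Rational(-12857270851506944457, 321710)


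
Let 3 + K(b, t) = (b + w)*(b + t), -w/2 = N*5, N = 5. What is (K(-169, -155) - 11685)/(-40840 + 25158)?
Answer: -29634/7841 ≈ -3.7794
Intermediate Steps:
w = -50 (w = -10*5 = -2*25 = -50)
K(b, t) = -3 + (-50 + b)*(b + t) (K(b, t) = -3 + (b - 50)*(b + t) = -3 + (-50 + b)*(b + t))
(K(-169, -155) - 11685)/(-40840 + 25158) = ((-3 + (-169)² - 50*(-169) - 50*(-155) - 169*(-155)) - 11685)/(-40840 + 25158) = ((-3 + 28561 + 8450 + 7750 + 26195) - 11685)/(-15682) = (70953 - 11685)*(-1/15682) = 59268*(-1/15682) = -29634/7841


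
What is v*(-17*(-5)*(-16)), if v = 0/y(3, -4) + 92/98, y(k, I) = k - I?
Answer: -62560/49 ≈ -1276.7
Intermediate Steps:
v = 46/49 (v = 0/(3 - 1*(-4)) + 92/98 = 0/(3 + 4) + 92*(1/98) = 0/7 + 46/49 = 0*(1/7) + 46/49 = 0 + 46/49 = 46/49 ≈ 0.93878)
v*(-17*(-5)*(-16)) = 46*(-17*(-5)*(-16))/49 = 46*(85*(-16))/49 = (46/49)*(-1360) = -62560/49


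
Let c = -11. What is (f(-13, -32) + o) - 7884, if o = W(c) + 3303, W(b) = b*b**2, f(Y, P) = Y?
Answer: -5925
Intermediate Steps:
W(b) = b**3
o = 1972 (o = (-11)**3 + 3303 = -1331 + 3303 = 1972)
(f(-13, -32) + o) - 7884 = (-13 + 1972) - 7884 = 1959 - 7884 = -5925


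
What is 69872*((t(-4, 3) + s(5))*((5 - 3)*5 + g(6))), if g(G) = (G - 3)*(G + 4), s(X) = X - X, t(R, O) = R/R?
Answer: 2794880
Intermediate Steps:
t(R, O) = 1
s(X) = 0
g(G) = (-3 + G)*(4 + G)
69872*((t(-4, 3) + s(5))*((5 - 3)*5 + g(6))) = 69872*((1 + 0)*((5 - 3)*5 + (-12 + 6 + 6**2))) = 69872*(1*(2*5 + (-12 + 6 + 36))) = 69872*(1*(10 + 30)) = 69872*(1*40) = 69872*40 = 2794880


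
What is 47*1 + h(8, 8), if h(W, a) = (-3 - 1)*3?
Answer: 35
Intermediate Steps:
h(W, a) = -12 (h(W, a) = -4*3 = -12)
47*1 + h(8, 8) = 47*1 - 12 = 47 - 12 = 35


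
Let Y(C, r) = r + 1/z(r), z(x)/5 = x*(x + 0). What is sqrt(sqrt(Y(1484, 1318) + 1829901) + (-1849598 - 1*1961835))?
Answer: sqrt(-165523293467300 + 6590*sqrt(79526361853905))/6590 ≈ 1951.9*I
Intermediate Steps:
z(x) = 5*x**2 (z(x) = 5*(x*(x + 0)) = 5*(x*x) = 5*x**2)
Y(C, r) = r + 1/(5*r**2)
sqrt(sqrt(Y(1484, 1318) + 1829901) + (-1849598 - 1*1961835)) = sqrt(sqrt((1318 + (1/5)/1318**2) + 1829901) + (-1849598 - 1*1961835)) = sqrt(sqrt((1318 + (1/5)*(1/1737124)) + 1829901) + (-1849598 - 1961835)) = sqrt(sqrt((1318 + 1/8685620) + 1829901) - 3811433) = sqrt(sqrt(11447647161/8685620 + 1829901) - 3811433) = sqrt(sqrt(15905272370781/8685620) - 3811433) = sqrt(sqrt(79526361853905)/6590 - 3811433) = sqrt(-3811433 + sqrt(79526361853905)/6590)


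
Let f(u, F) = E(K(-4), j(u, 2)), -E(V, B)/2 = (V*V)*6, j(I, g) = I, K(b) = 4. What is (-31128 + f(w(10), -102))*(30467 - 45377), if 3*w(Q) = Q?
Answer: 466981200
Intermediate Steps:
w(Q) = Q/3
E(V, B) = -12*V² (E(V, B) = -2*V*V*6 = -2*V²*6 = -12*V²)
f(u, F) = -192 (f(u, F) = -12*4² = -12*16 = -192)
(-31128 + f(w(10), -102))*(30467 - 45377) = (-31128 - 192)*(30467 - 45377) = -31320*(-14910) = 466981200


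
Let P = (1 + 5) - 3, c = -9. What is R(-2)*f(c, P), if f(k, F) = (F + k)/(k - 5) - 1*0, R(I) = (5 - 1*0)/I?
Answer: -15/14 ≈ -1.0714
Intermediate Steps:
P = 3 (P = 6 - 3 = 3)
R(I) = 5/I (R(I) = (5 + 0)/I = 5/I)
f(k, F) = (F + k)/(-5 + k) (f(k, F) = (F + k)/(-5 + k) + 0 = (F + k)/(-5 + k))
R(-2)*f(c, P) = (5/(-2))*((3 - 9)/(-5 - 9)) = (5*(-½))*(-6/(-14)) = -(-5)*(-6)/28 = -5/2*3/7 = -15/14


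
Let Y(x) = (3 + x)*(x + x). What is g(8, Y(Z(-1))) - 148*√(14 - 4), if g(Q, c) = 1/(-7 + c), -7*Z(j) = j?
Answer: -49/299 - 148*√10 ≈ -468.18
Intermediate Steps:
Z(j) = -j/7
Y(x) = 2*x*(3 + x) (Y(x) = (3 + x)*(2*x) = 2*x*(3 + x))
g(8, Y(Z(-1))) - 148*√(14 - 4) = 1/(-7 + 2*(-⅐*(-1))*(3 - ⅐*(-1))) - 148*√(14 - 4) = 1/(-7 + 2*(⅐)*(3 + ⅐)) - 148*√10 = 1/(-7 + 2*(⅐)*(22/7)) - 148*√10 = 1/(-7 + 44/49) - 148*√10 = 1/(-299/49) - 148*√10 = -49/299 - 148*√10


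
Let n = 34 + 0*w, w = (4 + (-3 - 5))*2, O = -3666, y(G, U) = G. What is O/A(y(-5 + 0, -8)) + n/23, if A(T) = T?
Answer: 84488/115 ≈ 734.68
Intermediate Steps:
w = -8 (w = (4 - 8)*2 = -4*2 = -8)
n = 34 (n = 34 + 0*(-8) = 34 + 0 = 34)
O/A(y(-5 + 0, -8)) + n/23 = -3666/(-5 + 0) + 34/23 = -3666/(-5) + 34*(1/23) = -3666*(-⅕) + 34/23 = 3666/5 + 34/23 = 84488/115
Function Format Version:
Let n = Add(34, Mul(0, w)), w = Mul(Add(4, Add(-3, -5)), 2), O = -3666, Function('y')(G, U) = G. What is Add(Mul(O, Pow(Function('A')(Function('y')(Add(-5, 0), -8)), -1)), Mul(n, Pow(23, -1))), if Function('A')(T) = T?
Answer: Rational(84488, 115) ≈ 734.68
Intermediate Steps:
w = -8 (w = Mul(Add(4, -8), 2) = Mul(-4, 2) = -8)
n = 34 (n = Add(34, Mul(0, -8)) = Add(34, 0) = 34)
Add(Mul(O, Pow(Function('A')(Function('y')(Add(-5, 0), -8)), -1)), Mul(n, Pow(23, -1))) = Add(Mul(-3666, Pow(Add(-5, 0), -1)), Mul(34, Pow(23, -1))) = Add(Mul(-3666, Pow(-5, -1)), Mul(34, Rational(1, 23))) = Add(Mul(-3666, Rational(-1, 5)), Rational(34, 23)) = Add(Rational(3666, 5), Rational(34, 23)) = Rational(84488, 115)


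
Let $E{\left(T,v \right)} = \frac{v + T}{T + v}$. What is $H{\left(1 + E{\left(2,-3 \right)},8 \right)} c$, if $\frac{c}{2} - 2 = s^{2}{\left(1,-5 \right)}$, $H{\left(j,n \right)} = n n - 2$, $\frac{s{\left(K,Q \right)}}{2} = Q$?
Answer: $12648$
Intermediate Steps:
$E{\left(T,v \right)} = 1$ ($E{\left(T,v \right)} = \frac{T + v}{T + v} = 1$)
$s{\left(K,Q \right)} = 2 Q$
$H{\left(j,n \right)} = -2 + n^{2}$ ($H{\left(j,n \right)} = n^{2} - 2 = -2 + n^{2}$)
$c = 204$ ($c = 4 + 2 \left(2 \left(-5\right)\right)^{2} = 4 + 2 \left(-10\right)^{2} = 4 + 2 \cdot 100 = 4 + 200 = 204$)
$H{\left(1 + E{\left(2,-3 \right)},8 \right)} c = \left(-2 + 8^{2}\right) 204 = \left(-2 + 64\right) 204 = 62 \cdot 204 = 12648$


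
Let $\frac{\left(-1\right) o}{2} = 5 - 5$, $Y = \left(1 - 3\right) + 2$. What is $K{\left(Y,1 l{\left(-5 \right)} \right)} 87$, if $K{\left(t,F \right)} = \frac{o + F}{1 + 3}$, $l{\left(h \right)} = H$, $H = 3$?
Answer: $\frac{261}{4} \approx 65.25$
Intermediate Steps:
$l{\left(h \right)} = 3$
$Y = 0$ ($Y = -2 + 2 = 0$)
$o = 0$ ($o = - 2 \left(5 - 5\right) = \left(-2\right) 0 = 0$)
$K{\left(t,F \right)} = \frac{F}{4}$ ($K{\left(t,F \right)} = \frac{0 + F}{1 + 3} = \frac{F}{4}$)
$K{\left(Y,1 l{\left(-5 \right)} \right)} 87 = \frac{1 \cdot 3}{4} \cdot 87 = \frac{1}{4} \cdot 3 \cdot 87 = \frac{3}{4} \cdot 87 = \frac{261}{4}$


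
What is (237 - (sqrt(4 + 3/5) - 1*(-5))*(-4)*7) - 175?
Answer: 202 + 28*sqrt(115)/5 ≈ 262.05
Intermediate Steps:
(237 - (sqrt(4 + 3/5) - 1*(-5))*(-4)*7) - 175 = (237 - (sqrt(4 + 3*(1/5)) + 5)*(-4)*7) - 175 = (237 - (sqrt(4 + 3/5) + 5)*(-4)*7) - 175 = (237 - (sqrt(23/5) + 5)*(-4)*7) - 175 = (237 - (sqrt(115)/5 + 5)*(-4)*7) - 175 = (237 - (5 + sqrt(115)/5)*(-4)*7) - 175 = (237 - (-20 - 4*sqrt(115)/5)*7) - 175 = (237 - (-140 - 28*sqrt(115)/5)) - 175 = (237 + (140 + 28*sqrt(115)/5)) - 175 = (377 + 28*sqrt(115)/5) - 175 = 202 + 28*sqrt(115)/5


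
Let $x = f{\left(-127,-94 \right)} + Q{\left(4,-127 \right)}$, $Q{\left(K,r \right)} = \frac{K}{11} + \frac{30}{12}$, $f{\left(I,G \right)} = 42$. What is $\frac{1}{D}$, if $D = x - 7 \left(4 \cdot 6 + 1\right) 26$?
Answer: $- \frac{22}{99113} \approx -0.00022197$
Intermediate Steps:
$Q{\left(K,r \right)} = \frac{5}{2} + \frac{K}{11}$ ($Q{\left(K,r \right)} = K \frac{1}{11} + 30 \cdot \frac{1}{12} = \frac{K}{11} + \frac{5}{2} = \frac{5}{2} + \frac{K}{11}$)
$x = \frac{987}{22}$ ($x = 42 + \left(\frac{5}{2} + \frac{1}{11} \cdot 4\right) = 42 + \left(\frac{5}{2} + \frac{4}{11}\right) = 42 + \frac{63}{22} = \frac{987}{22} \approx 44.864$)
$D = - \frac{99113}{22}$ ($D = \frac{987}{22} - 7 \left(4 \cdot 6 + 1\right) 26 = \frac{987}{22} - 7 \left(24 + 1\right) 26 = \frac{987}{22} - 7 \cdot 25 \cdot 26 = \frac{987}{22} - 175 \cdot 26 = \frac{987}{22} - 4550 = - \frac{99113}{22} \approx -4505.1$)
$\frac{1}{D} = \frac{1}{- \frac{99113}{22}} = - \frac{22}{99113}$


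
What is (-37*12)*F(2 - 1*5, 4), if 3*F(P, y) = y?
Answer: -592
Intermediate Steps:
F(P, y) = y/3
(-37*12)*F(2 - 1*5, 4) = (-37*12)*((1/3)*4) = -444*4/3 = -592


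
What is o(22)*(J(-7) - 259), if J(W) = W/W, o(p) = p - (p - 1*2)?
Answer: -516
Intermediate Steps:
o(p) = 2 (o(p) = p - (p - 2) = p - (-2 + p) = p + (2 - p) = 2)
J(W) = 1
o(22)*(J(-7) - 259) = 2*(1 - 259) = 2*(-258) = -516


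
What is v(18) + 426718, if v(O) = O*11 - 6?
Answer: 426910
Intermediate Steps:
v(O) = -6 + 11*O (v(O) = 11*O - 6 = -6 + 11*O)
v(18) + 426718 = (-6 + 11*18) + 426718 = (-6 + 198) + 426718 = 192 + 426718 = 426910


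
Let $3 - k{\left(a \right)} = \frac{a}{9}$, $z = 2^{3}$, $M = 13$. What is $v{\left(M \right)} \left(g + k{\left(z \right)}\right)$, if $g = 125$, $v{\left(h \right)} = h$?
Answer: $\frac{14872}{9} \approx 1652.4$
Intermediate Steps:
$z = 8$
$k{\left(a \right)} = 3 - \frac{a}{9}$
$v{\left(M \right)} \left(g + k{\left(z \right)}\right) = 13 \left(125 + \left(3 - \frac{8}{9}\right)\right) = 13 \left(125 + \frac{19}{9}\right) = 13 \cdot \frac{1144}{9} = \frac{14872}{9}$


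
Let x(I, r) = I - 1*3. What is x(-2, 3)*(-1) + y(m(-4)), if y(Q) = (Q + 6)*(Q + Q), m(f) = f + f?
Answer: 37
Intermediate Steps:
x(I, r) = -3 + I (x(I, r) = I - 3 = -3 + I)
m(f) = 2*f
y(Q) = 2*Q*(6 + Q) (y(Q) = (6 + Q)*(2*Q) = 2*Q*(6 + Q))
x(-2, 3)*(-1) + y(m(-4)) = (-3 - 2)*(-1) + 2*(2*(-4))*(6 + 2*(-4)) = -5*(-1) + 2*(-8)*(6 - 8) = 5 + 2*(-8)*(-2) = 5 + 32 = 37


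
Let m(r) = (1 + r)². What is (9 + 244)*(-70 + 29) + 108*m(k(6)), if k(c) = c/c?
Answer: -9941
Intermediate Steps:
k(c) = 1
(9 + 244)*(-70 + 29) + 108*m(k(6)) = (9 + 244)*(-70 + 29) + 108*(1 + 1)² = 253*(-41) + 108*2² = -10373 + 108*4 = -10373 + 432 = -9941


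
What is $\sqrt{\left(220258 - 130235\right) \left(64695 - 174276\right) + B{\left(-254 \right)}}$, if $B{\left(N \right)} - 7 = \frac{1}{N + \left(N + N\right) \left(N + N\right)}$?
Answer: $\frac{i \sqrt{655674446649135353790}}{257810} \approx 99322.0 i$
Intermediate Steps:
$B{\left(N \right)} = 7 + \frac{1}{N + 4 N^{2}}$ ($B{\left(N \right)} = 7 + \frac{1}{N + \left(N + N\right) \left(N + N\right)} = 7 + \frac{1}{N + 2 N 2 N} = 7 + \frac{1}{N + 4 N^{2}}$)
$\sqrt{\left(220258 - 130235\right) \left(64695 - 174276\right) + B{\left(-254 \right)}} = \sqrt{\left(220258 - 130235\right) \left(64695 - 174276\right) + \frac{1 + 7 \left(-254\right) + 28 \left(-254\right)^{2}}{\left(-254\right) \left(1 + 4 \left(-254\right)\right)}} = \sqrt{90023 \left(-109581\right) - \frac{1 - 1778 + 28 \cdot 64516}{254 \left(1 - 1016\right)}} = \sqrt{-9864810363 - \frac{1 - 1778 + 1806448}{254 \left(-1015\right)}} = \sqrt{-9864810363 - \left(- \frac{1}{257810}\right) 1804671} = \sqrt{-9864810363 + \frac{1804671}{257810}} = \sqrt{- \frac{2543246757880359}{257810}} = \frac{i \sqrt{655674446649135353790}}{257810}$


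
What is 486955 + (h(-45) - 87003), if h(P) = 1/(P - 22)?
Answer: 26796783/67 ≈ 3.9995e+5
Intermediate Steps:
h(P) = 1/(-22 + P)
486955 + (h(-45) - 87003) = 486955 + (1/(-22 - 45) - 87003) = 486955 + (1/(-67) - 87003) = 486955 + (-1/67 - 87003) = 486955 - 5829202/67 = 26796783/67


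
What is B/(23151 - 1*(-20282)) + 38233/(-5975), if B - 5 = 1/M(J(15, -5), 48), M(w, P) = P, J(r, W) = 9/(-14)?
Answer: -79706106697/12456584400 ≈ -6.3987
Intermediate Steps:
J(r, W) = -9/14 (J(r, W) = 9*(-1/14) = -9/14)
B = 241/48 (B = 5 + 1/48 = 241/48 ≈ 5.0208)
B/(23151 - 1*(-20282)) + 38233/(-5975) = 241/(48*(23151 - 1*(-20282))) + 38233/(-5975) = 241/(48*(23151 + 20282)) + 38233*(-1/5975) = (241/48)/43433 - 38233/5975 = (241/48)*(1/43433) - 38233/5975 = 241/2084784 - 38233/5975 = -79706106697/12456584400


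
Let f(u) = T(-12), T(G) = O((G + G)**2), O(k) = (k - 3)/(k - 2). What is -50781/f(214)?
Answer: -9716098/191 ≈ -50870.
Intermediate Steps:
O(k) = (-3 + k)/(-2 + k)
T(G) = (-3 + 4*G**2)/(-2 + 4*G**2) (T(G) = (-3 + (G + G)**2)/(-2 + (G + G)**2) = (-3 + (2*G)**2)/(-2 + (2*G)**2) = (-3 + 4*G**2)/(-2 + 4*G**2))
f(u) = 573/574 (f(u) = (-3 + 4*(-12)**2)/(2*(-1 + 2*(-12)**2)) = (-3 + 4*144)/(2*(-1 + 2*144)) = (-3 + 576)/(2*(-1 + 288)) = (1/2)*573/287 = (1/2)*(1/287)*573 = 573/574)
-50781/f(214) = -50781/573/574 = -50781*574/573 = -9716098/191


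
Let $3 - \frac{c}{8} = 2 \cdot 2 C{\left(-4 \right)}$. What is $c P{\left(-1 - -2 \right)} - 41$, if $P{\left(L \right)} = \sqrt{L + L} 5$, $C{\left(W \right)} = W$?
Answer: $-41 + 760 \sqrt{2} \approx 1033.8$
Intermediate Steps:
$P{\left(L \right)} = 5 \sqrt{2} \sqrt{L}$ ($P{\left(L \right)} = \sqrt{2 L} 5 = \sqrt{2} \sqrt{L} 5 = 5 \sqrt{2} \sqrt{L}$)
$c = 152$ ($c = 24 - 8 \cdot 2 \cdot 2 \left(-4\right) = 24 - 8 \cdot 4 \left(-4\right) = 24 - -128 = 24 + 128 = 152$)
$c P{\left(-1 - -2 \right)} - 41 = 152 \cdot 5 \sqrt{2} \sqrt{-1 - -2} - 41 = 152 \cdot 5 \sqrt{2} \sqrt{-1 + 2} - 41 = 152 \cdot 5 \sqrt{2} \sqrt{1} - 41 = 152 \cdot 5 \sqrt{2} \cdot 1 - 41 = 152 \cdot 5 \sqrt{2} - 41 = 760 \sqrt{2} - 41 = -41 + 760 \sqrt{2}$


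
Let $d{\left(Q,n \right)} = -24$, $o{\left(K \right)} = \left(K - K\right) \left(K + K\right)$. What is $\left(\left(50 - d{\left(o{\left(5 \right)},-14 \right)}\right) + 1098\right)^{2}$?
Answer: $1373584$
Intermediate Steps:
$o{\left(K \right)} = 0$ ($o{\left(K \right)} = 0 \cdot 2 K = 0$)
$\left(\left(50 - d{\left(o{\left(5 \right)},-14 \right)}\right) + 1098\right)^{2} = \left(\left(50 - -24\right) + 1098\right)^{2} = \left(\left(50 + 24\right) + 1098\right)^{2} = \left(74 + 1098\right)^{2} = 1172^{2} = 1373584$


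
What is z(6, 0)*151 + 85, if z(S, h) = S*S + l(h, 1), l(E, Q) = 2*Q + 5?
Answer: 6578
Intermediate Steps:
l(E, Q) = 5 + 2*Q
z(S, h) = 7 + S² (z(S, h) = S*S + (5 + 2*1) = S² + (5 + 2) = S² + 7 = 7 + S²)
z(6, 0)*151 + 85 = (7 + 6²)*151 + 85 = (7 + 36)*151 + 85 = 43*151 + 85 = 6493 + 85 = 6578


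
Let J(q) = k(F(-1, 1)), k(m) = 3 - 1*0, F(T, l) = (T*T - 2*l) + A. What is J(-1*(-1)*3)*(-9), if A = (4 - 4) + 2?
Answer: -27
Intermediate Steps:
A = 2 (A = 0 + 2 = 2)
F(T, l) = 2 + T**2 - 2*l (F(T, l) = (T*T - 2*l) + 2 = (T**2 - 2*l) + 2 = 2 + T**2 - 2*l)
k(m) = 3 (k(m) = 3 + 0 = 3)
J(q) = 3
J(-1*(-1)*3)*(-9) = 3*(-9) = -27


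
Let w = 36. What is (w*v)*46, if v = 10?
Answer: 16560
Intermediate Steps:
(w*v)*46 = (36*10)*46 = 360*46 = 16560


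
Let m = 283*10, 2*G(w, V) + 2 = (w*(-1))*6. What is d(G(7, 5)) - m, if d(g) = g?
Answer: -2852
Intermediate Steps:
G(w, V) = -1 - 3*w (G(w, V) = -1 + ((w*(-1))*6)/2 = -1 + (-w*6)/2 = -1 + (-6*w)/2 = -1 - 3*w)
m = 2830
d(G(7, 5)) - m = (-1 - 3*7) - 1*2830 = (-1 - 21) - 2830 = -22 - 2830 = -2852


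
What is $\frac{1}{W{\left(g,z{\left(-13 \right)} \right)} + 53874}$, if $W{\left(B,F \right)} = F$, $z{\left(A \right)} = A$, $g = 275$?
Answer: $\frac{1}{53861} \approx 1.8566 \cdot 10^{-5}$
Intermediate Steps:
$\frac{1}{W{\left(g,z{\left(-13 \right)} \right)} + 53874} = \frac{1}{-13 + 53874} = \frac{1}{53861}$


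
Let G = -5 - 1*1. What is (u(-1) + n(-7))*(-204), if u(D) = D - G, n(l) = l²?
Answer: -11016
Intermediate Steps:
G = -6 (G = -5 - 1 = -6)
u(D) = 6 + D (u(D) = D - 1*(-6) = D + 6 = 6 + D)
(u(-1) + n(-7))*(-204) = ((6 - 1) + (-7)²)*(-204) = (5 + 49)*(-204) = 54*(-204) = -11016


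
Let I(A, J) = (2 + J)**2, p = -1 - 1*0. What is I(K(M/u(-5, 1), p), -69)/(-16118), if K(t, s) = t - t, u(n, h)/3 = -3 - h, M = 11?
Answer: -4489/16118 ≈ -0.27851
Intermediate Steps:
p = -1 (p = -1 + 0 = -1)
u(n, h) = -9 - 3*h (u(n, h) = 3*(-3 - h) = -9 - 3*h)
K(t, s) = 0
I(K(M/u(-5, 1), p), -69)/(-16118) = (2 - 69)**2/(-16118) = (-67)**2*(-1/16118) = 4489*(-1/16118) = -4489/16118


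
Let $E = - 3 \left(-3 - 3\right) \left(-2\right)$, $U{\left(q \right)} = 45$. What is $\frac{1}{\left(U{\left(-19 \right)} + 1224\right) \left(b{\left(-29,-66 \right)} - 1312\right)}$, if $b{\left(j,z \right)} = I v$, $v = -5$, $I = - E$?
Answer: $- \frac{1}{1893348} \approx -5.2816 \cdot 10^{-7}$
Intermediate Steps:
$E = -36$ ($E = \left(-3\right) \left(-6\right) \left(-2\right) = 18 \left(-2\right) = -36$)
$I = 36$ ($I = \left(-1\right) \left(-36\right) = 36$)
$b{\left(j,z \right)} = -180$ ($b{\left(j,z \right)} = 36 \left(-5\right) = -180$)
$\frac{1}{\left(U{\left(-19 \right)} + 1224\right) \left(b{\left(-29,-66 \right)} - 1312\right)} = \frac{1}{\left(45 + 1224\right) \left(-180 - 1312\right)} = \frac{1}{1269 \left(-1492\right)} = \frac{1}{-1893348} = - \frac{1}{1893348}$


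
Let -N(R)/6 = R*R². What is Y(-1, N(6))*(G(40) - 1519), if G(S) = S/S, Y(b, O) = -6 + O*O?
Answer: -2549647980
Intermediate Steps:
N(R) = -6*R³ (N(R) = -6*R*R² = -6*R³)
Y(b, O) = -6 + O²
G(S) = 1
Y(-1, N(6))*(G(40) - 1519) = (-6 + (-6*6³)²)*(1 - 1519) = (-6 + (-6*216)²)*(-1518) = (-6 + (-1296)²)*(-1518) = (-6 + 1679616)*(-1518) = 1679610*(-1518) = -2549647980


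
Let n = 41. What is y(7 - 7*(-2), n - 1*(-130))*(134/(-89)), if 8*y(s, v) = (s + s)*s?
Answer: -29547/178 ≈ -165.99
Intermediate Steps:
y(s, v) = s²/4 (y(s, v) = ((s + s)*s)/8 = ((2*s)*s)/8 = (2*s²)/8 = s²/4)
y(7 - 7*(-2), n - 1*(-130))*(134/(-89)) = ((7 - 7*(-2))²/4)*(134/(-89)) = ((7 + 14)²/4)*(134*(-1/89)) = ((¼)*21²)*(-134/89) = ((¼)*441)*(-134/89) = (441/4)*(-134/89) = -29547/178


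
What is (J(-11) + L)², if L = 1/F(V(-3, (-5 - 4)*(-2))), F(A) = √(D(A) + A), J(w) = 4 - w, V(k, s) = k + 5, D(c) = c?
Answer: 961/4 ≈ 240.25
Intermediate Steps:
V(k, s) = 5 + k
F(A) = √2*√A (F(A) = √(A + A) = √(2*A) = √2*√A)
L = ½ (L = 1/(√2*√(5 - 3)) = 1/(√2*√2) = 1/2 = ½ ≈ 0.50000)
(J(-11) + L)² = ((4 - 1*(-11)) + ½)² = ((4 + 11) + ½)² = (15 + ½)² = (31/2)² = 961/4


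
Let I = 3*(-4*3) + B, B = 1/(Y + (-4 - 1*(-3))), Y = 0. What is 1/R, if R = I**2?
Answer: 1/1369 ≈ 0.00073046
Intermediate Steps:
B = -1 (B = 1/(0 + (-4 - 1*(-3))) = 1/(0 + (-4 + 3)) = 1/(0 - 1) = 1/(-1) = -1)
I = -37 (I = 3*(-4*3) - 1 = 3*(-12) - 1 = -36 - 1 = -37)
R = 1369 (R = (-37)**2 = 1369)
1/R = 1/1369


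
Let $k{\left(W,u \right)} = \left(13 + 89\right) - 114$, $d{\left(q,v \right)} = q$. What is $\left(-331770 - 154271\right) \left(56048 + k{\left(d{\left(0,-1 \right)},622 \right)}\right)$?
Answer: $-27235793476$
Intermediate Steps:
$k{\left(W,u \right)} = -12$ ($k{\left(W,u \right)} = 102 - 114 = -12$)
$\left(-331770 - 154271\right) \left(56048 + k{\left(d{\left(0,-1 \right)},622 \right)}\right) = \left(-331770 - 154271\right) \left(56048 - 12\right) = \left(-486041\right) 56036 = -27235793476$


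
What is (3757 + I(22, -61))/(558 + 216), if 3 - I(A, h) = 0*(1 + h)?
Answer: 1880/387 ≈ 4.8579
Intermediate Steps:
I(A, h) = 3 (I(A, h) = 3 - 0*(1 + h) = 3 - 1*0 = 3 + 0 = 3)
(3757 + I(22, -61))/(558 + 216) = (3757 + 3)/(558 + 216) = 3760/774 = 3760*(1/774) = 1880/387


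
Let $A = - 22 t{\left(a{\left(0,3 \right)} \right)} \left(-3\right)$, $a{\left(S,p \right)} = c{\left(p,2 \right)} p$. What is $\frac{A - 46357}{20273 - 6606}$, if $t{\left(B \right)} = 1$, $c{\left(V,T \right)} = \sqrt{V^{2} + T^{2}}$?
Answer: $- \frac{46291}{13667} \approx -3.3871$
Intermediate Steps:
$c{\left(V,T \right)} = \sqrt{T^{2} + V^{2}}$
$a{\left(S,p \right)} = p \sqrt{4 + p^{2}}$ ($a{\left(S,p \right)} = \sqrt{2^{2} + p^{2}} p = \sqrt{4 + p^{2}} p = p \sqrt{4 + p^{2}}$)
$A = 66$ ($A = \left(-22\right) 1 \left(-3\right) = \left(-22\right) \left(-3\right) = 66$)
$\frac{A - 46357}{20273 - 6606} = \frac{66 - 46357}{20273 - 6606} = - \frac{46291}{13667}$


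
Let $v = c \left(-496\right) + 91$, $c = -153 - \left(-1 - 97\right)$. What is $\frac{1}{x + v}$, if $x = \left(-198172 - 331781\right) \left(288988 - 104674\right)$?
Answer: $- \frac{1}{97677729871} \approx -1.0238 \cdot 10^{-11}$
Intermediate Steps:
$c = -55$ ($c = -153 - \left(-1 - 97\right) = -153 - -98 = -153 + 98 = -55$)
$x = -97677757242$ ($x = \left(-529953\right) 184314 = -97677757242$)
$v = 27371$ ($v = \left(-55\right) \left(-496\right) + 91 = 27280 + 91 = 27371$)
$\frac{1}{x + v} = \frac{1}{-97677757242 + 27371} = \frac{1}{-97677729871} = - \frac{1}{97677729871}$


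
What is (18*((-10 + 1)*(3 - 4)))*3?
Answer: 486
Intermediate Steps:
(18*((-10 + 1)*(3 - 4)))*3 = (18*(-9*(-1)))*3 = (18*9)*3 = 162*3 = 486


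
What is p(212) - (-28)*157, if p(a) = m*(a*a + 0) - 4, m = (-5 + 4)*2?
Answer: -85496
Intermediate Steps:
m = -2 (m = -1*2 = -2)
p(a) = -4 - 2*a**2 (p(a) = -2*(a*a + 0) - 4 = -2*(a**2 + 0) - 4 = -2*a**2 - 4 = -4 - 2*a**2)
p(212) - (-28)*157 = (-4 - 2*212**2) - (-28)*157 = (-4 - 2*44944) - 1*(-4396) = (-4 - 89888) + 4396 = -89892 + 4396 = -85496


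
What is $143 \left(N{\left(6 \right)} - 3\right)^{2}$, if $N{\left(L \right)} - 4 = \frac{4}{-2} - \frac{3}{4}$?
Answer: $\frac{7007}{16} \approx 437.94$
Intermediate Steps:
$N{\left(L \right)} = \frac{5}{4}$ ($N{\left(L \right)} = 4 + \left(\frac{4}{-2} - \frac{3}{4}\right) = 4 + \left(4 \left(- \frac{1}{2}\right) - \frac{3}{4}\right) = 4 - \frac{11}{4} = \frac{5}{4}$)
$143 \left(N{\left(6 \right)} - 3\right)^{2} = 143 \left(\frac{5}{4} - 3\right)^{2} = 143 \left(- \frac{7}{4}\right)^{2} = 143 \cdot \frac{49}{16} = \frac{7007}{16}$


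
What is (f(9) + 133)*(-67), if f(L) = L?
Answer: -9514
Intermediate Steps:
(f(9) + 133)*(-67) = (9 + 133)*(-67) = 142*(-67) = -9514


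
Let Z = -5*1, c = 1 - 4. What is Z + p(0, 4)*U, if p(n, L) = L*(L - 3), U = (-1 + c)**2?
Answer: 59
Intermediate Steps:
c = -3
U = 16 (U = (-1 - 3)**2 = (-4)**2 = 16)
Z = -5
p(n, L) = L*(-3 + L)
Z + p(0, 4)*U = -5 + (4*(-3 + 4))*16 = -5 + (4*1)*16 = -5 + 4*16 = -5 + 64 = 59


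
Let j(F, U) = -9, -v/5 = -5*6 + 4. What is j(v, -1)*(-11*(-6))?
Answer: -594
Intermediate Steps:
v = 130 (v = -5*(-5*6 + 4) = -5*(-30 + 4) = -5*(-26) = 130)
j(v, -1)*(-11*(-6)) = -(-99)*(-6) = -9*66 = -594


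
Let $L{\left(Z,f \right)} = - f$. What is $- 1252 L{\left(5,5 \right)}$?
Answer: $6260$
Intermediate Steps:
$- 1252 L{\left(5,5 \right)} = - 1252 \left(\left(-1\right) 5\right) = \left(-1252\right) \left(-5\right) = 6260$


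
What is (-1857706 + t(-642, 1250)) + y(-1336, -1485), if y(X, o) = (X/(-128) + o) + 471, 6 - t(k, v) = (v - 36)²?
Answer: -53319993/16 ≈ -3.3325e+6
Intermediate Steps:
t(k, v) = 6 - (-36 + v)² (t(k, v) = 6 - (v - 36)² = 6 - (-36 + v)²)
y(X, o) = 471 + o - X/128 (y(X, o) = (X*(-1/128) + o) + 471 = (-X/128 + o) + 471 = (o - X/128) + 471 = 471 + o - X/128)
(-1857706 + t(-642, 1250)) + y(-1336, -1485) = (-1857706 + (6 - (-36 + 1250)²)) + (471 - 1485 - 1/128*(-1336)) = (-1857706 + (6 - 1*1214²)) + (471 - 1485 + 167/16) = (-1857706 + (6 - 1*1473796)) - 16057/16 = (-1857706 + (6 - 1473796)) - 16057/16 = (-1857706 - 1473790) - 16057/16 = -3331496 - 16057/16 = -53319993/16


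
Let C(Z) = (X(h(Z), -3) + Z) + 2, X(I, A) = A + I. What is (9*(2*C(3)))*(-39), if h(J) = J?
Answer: -3510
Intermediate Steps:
C(Z) = -1 + 2*Z (C(Z) = ((-3 + Z) + Z) + 2 = (-3 + 2*Z) + 2 = -1 + 2*Z)
(9*(2*C(3)))*(-39) = (9*(2*(-1 + 2*3)))*(-39) = (9*(2*(-1 + 6)))*(-39) = (9*(2*5))*(-39) = (9*10)*(-39) = 90*(-39) = -3510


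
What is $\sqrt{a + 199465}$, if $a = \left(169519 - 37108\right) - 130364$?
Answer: $2 \sqrt{50378} \approx 448.9$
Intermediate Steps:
$a = 2047$ ($a = 132411 - 130364 = 2047$)
$\sqrt{a + 199465} = \sqrt{2047 + 199465} = \sqrt{201512} = 2 \sqrt{50378}$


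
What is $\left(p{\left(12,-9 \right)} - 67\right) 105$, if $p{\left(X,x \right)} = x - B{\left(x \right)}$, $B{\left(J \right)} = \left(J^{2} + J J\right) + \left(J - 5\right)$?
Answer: $-23520$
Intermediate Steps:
$B{\left(J \right)} = -5 + J + 2 J^{2}$ ($B{\left(J \right)} = \left(J^{2} + J^{2}\right) + \left(J - 5\right) = 2 J^{2} + \left(-5 + J\right) = -5 + J + 2 J^{2}$)
$p{\left(X,x \right)} = 5 - 2 x^{2}$ ($p{\left(X,x \right)} = x - \left(-5 + x + 2 x^{2}\right) = 5 - 2 x^{2}$)
$\left(p{\left(12,-9 \right)} - 67\right) 105 = \left(\left(5 - 2 \left(-9\right)^{2}\right) - 67\right) 105 = \left(\left(5 - 162\right) - 67\right) 105 = \left(-157 - 67\right) 105 = \left(-224\right) 105 = -23520$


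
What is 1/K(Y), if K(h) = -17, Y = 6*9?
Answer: -1/17 ≈ -0.058824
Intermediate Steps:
Y = 54
1/K(Y) = 1/(-17) = -1/17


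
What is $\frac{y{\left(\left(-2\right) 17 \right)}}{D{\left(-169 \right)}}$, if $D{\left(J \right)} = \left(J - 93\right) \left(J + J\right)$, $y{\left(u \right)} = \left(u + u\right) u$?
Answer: $\frac{578}{22139} \approx 0.026108$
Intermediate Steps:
$y{\left(u \right)} = 2 u^{2}$ ($y{\left(u \right)} = 2 u u = 2 u^{2}$)
$D{\left(J \right)} = 2 J \left(-93 + J\right)$ ($D{\left(J \right)} = \left(-93 + J\right) 2 J = 2 J \left(-93 + J\right)$)
$\frac{y{\left(\left(-2\right) 17 \right)}}{D{\left(-169 \right)}} = \frac{2 \left(\left(-2\right) 17\right)^{2}}{2 \left(-169\right) \left(-93 - 169\right)} = \frac{2 \left(-34\right)^{2}}{2 \left(-169\right) \left(-262\right)} = \frac{2 \cdot 1156}{88556} = 2312 \cdot \frac{1}{88556} = \frac{578}{22139}$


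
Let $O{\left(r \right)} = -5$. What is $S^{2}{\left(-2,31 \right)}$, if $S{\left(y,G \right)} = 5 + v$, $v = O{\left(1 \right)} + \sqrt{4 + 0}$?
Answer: $4$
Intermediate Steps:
$v = -3$ ($v = -5 + \sqrt{4 + 0} = -5 + \sqrt{4} = -5 + 2 = -3$)
$S{\left(y,G \right)} = 2$ ($S{\left(y,G \right)} = 5 - 3 = 2$)
$S^{2}{\left(-2,31 \right)} = 2^{2} = 4$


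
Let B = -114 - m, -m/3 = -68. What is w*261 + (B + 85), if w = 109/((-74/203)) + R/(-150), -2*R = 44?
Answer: -144738907/1850 ≈ -78237.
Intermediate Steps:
R = -22 (R = -½*44 = -22)
m = 204 (m = -3*(-68) = 204)
w = -1658711/5550 (w = 109/((-74/203)) - 22/(-150) = 109/((-74*1/203)) - 22*(-1/150) = 109/(-74/203) + 11/75 = 109*(-203/74) + 11/75 = -22127/74 + 11/75 = -1658711/5550 ≈ -298.87)
B = -318 (B = -114 - 1*204 = -114 - 204 = -318)
w*261 + (B + 85) = -1658711/5550*261 + (-318 + 85) = -144307857/1850 - 233 = -144738907/1850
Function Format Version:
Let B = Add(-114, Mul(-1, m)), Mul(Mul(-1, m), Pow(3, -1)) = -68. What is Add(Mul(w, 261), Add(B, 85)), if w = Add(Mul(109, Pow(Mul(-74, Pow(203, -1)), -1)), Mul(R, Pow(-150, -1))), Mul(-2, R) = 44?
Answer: Rational(-144738907, 1850) ≈ -78237.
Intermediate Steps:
R = -22 (R = Mul(Rational(-1, 2), 44) = -22)
m = 204 (m = Mul(-3, -68) = 204)
w = Rational(-1658711, 5550) (w = Add(Mul(109, Pow(Mul(-74, Pow(203, -1)), -1)), Mul(-22, Pow(-150, -1))) = Add(Mul(109, Pow(Mul(-74, Rational(1, 203)), -1)), Mul(-22, Rational(-1, 150))) = Add(Mul(109, Pow(Rational(-74, 203), -1)), Rational(11, 75)) = Add(Mul(109, Rational(-203, 74)), Rational(11, 75)) = Add(Rational(-22127, 74), Rational(11, 75)) = Rational(-1658711, 5550) ≈ -298.87)
B = -318 (B = Add(-114, Mul(-1, 204)) = Add(-114, -204) = -318)
Add(Mul(w, 261), Add(B, 85)) = Add(Mul(Rational(-1658711, 5550), 261), Add(-318, 85)) = Add(Rational(-144307857, 1850), -233) = Rational(-144738907, 1850)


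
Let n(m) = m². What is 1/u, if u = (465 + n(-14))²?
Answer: 1/436921 ≈ 2.2887e-6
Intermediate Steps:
u = 436921 (u = (465 + (-14)²)² = (465 + 196)² = 661² = 436921)
1/u = 1/436921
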